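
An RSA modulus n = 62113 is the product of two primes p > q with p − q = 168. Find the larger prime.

Since p = q + 168, we have 62113 = q(q + 168), so q² + 168q − 62113 = 0.
Discriminant: 168² + 4·62113 = 28224 + 248452 = 276676; √276676 = 526.
q = (−168 + 526)/2 = 179, and p = q + 168 = 347.
Check: 179 · 347 = 62113.

347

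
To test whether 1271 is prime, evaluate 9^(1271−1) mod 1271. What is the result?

532

9^1 ≡ 9 (mod 1271)
9^2 ≡ 9^2 = 81 ≡ 81 (mod 1271)
9^4 ≡ 81^2 = 6561 ≡ 206 (mod 1271)
9^8 ≡ 206^2 = 42436 ≡ 493 (mod 1271)
9^16 ≡ 493^2 = 243049 ≡ 288 (mod 1271)
9^32 ≡ 288^2 = 82944 ≡ 329 (mod 1271)
9^64 ≡ 329^2 = 108241 ≡ 206 (mod 1271)
9^128 ≡ 206^2 = 42436 ≡ 493 (mod 1271)
9^256 ≡ 493^2 = 243049 ≡ 288 (mod 1271)
9^512 ≡ 288^2 = 82944 ≡ 329 (mod 1271)
9^1024 ≡ 329^2 = 108241 ≡ 206 (mod 1271)
1270 = 1024 + 128 + 64 + 32 + 16 + 4 + 2 in binary powers of 2.
So 9^1270 ≡ 206 · 493 · 206 · 329 · 288 · 206 · 81 ≡ 532 (mod 1271).
Since 532 ≠ 1, base 9 is a Fermat witness: 1271 is composite.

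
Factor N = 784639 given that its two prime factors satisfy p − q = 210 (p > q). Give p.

997

Since p = q + 210, we have 784639 = q(q + 210), so q² + 210q − 784639 = 0.
Discriminant: 210² + 4·784639 = 44100 + 3138556 = 3182656; √3182656 = 1784.
q = (−210 + 1784)/2 = 787, and p = q + 210 = 997.
Check: 787 · 997 = 784639.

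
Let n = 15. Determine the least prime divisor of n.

15 is odd.
Digit sum 6, divisible by 3.

3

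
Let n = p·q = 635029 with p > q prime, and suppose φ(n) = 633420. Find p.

919

φ(n) = (p−1)(q−1) = n − (p+q) + 1, so p + q = 635029 − 633420 + 1 = 1610.
p and q are the roots of t² − 1610t + 635029 = 0.
Discriminant: 1610² − 4·635029 = 2592100 − 2540116 = 51984; √51984 = 228.
q = (1610 − 228)/2 = 691, p = (1610 + 228)/2 = 919.
Check: 691 · 919 = 635029.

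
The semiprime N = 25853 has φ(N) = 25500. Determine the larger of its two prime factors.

φ(n) = (p−1)(q−1) = n − (p+q) + 1, so p + q = 25853 − 25500 + 1 = 354.
p and q are the roots of t² − 354t + 25853 = 0.
Discriminant: 354² − 4·25853 = 125316 − 103412 = 21904; √21904 = 148.
q = (354 − 148)/2 = 103, p = (354 + 148)/2 = 251.
Check: 103 · 251 = 25853.

251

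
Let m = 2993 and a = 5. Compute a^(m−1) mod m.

1492

5^1 ≡ 5 (mod 2993)
5^2 ≡ 5^2 = 25 ≡ 25 (mod 2993)
5^4 ≡ 25^2 = 625 ≡ 625 (mod 2993)
5^8 ≡ 625^2 = 390625 ≡ 1535 (mod 2993)
5^16 ≡ 1535^2 = 2356225 ≡ 734 (mod 2993)
5^32 ≡ 734^2 = 538756 ≡ 16 (mod 2993)
5^64 ≡ 16^2 = 256 ≡ 256 (mod 2993)
5^128 ≡ 256^2 = 65536 ≡ 2683 (mod 2993)
5^256 ≡ 2683^2 = 7198489 ≡ 324 (mod 2993)
5^512 ≡ 324^2 = 104976 ≡ 221 (mod 2993)
5^1024 ≡ 221^2 = 48841 ≡ 953 (mod 2993)
5^2048 ≡ 953^2 = 908209 ≡ 1330 (mod 2993)
2992 = 2048 + 512 + 256 + 128 + 32 + 16 in binary powers of 2.
So 5^2992 ≡ 1330 · 221 · 324 · 2683 · 16 · 734 ≡ 1492 (mod 2993).
Since 1492 ≠ 1, base 5 is a Fermat witness: 2993 is composite.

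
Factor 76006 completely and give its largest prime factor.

76006 = 2 · 38003
38003 = 7 · 5429
5429 = 61 · 89
89 is prime.
So 76006 = 2 · 7 · 61 · 89; the largest prime factor is 89.

89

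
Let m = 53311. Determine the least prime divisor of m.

89

53311 is odd.
Digit sum 13, not divisible by 3.
Ends in 1: not divisible by 5.
7: 53311 = 7·7615 + 6
11: 53311 = 11·4846 + 5
13: 53311 = 13·4100 + 11
17: 53311 = 17·3135 + 16
19: 53311 = 19·2805 + 16
23: 53311 = 23·2317 + 20
29: 53311 = 29·1838 + 9
31: 53311 = 31·1719 + 22
37: 53311 = 37·1440 + 31
41: 53311 = 41·1300 + 11
43: 53311 = 43·1239 + 34
47: 53311 = 47·1134 + 13
53: 53311 = 53·1005 + 46
59: 53311 = 59·903 + 34
61: 53311 = 61·873 + 58
67: 53311 = 67·795 + 46
71: 53311 = 71·750 + 61
73: 53311 = 73·730 + 21
79: 53311 = 79·674 + 65
83: 53311 = 83·642 + 25
89: 53311 = 89·599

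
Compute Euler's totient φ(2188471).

Factor: 2188471 = 107 · 113 · 181.
φ(2188471) = (107−1) · (113−1) · (181−1) = 106 · 112 · 180 = 2136960.

2136960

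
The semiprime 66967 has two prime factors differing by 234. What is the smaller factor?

167

Since p = q + 234, we have 66967 = q(q + 234), so q² + 234q − 66967 = 0.
Discriminant: 234² + 4·66967 = 54756 + 267868 = 322624; √322624 = 568.
q = (−234 + 568)/2 = 167, and p = q + 234 = 401.
Check: 167 · 401 = 66967.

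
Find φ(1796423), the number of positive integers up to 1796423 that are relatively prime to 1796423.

Factor: 1796423 = 103 · 107 · 163.
φ(1796423) = (103−1) · (107−1) · (163−1) = 102 · 106 · 162 = 1751544.

1751544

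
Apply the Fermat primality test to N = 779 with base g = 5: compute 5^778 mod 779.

5^1 ≡ 5 (mod 779)
5^2 ≡ 5^2 = 25 ≡ 25 (mod 779)
5^4 ≡ 25^2 = 625 ≡ 625 (mod 779)
5^8 ≡ 625^2 = 390625 ≡ 346 (mod 779)
5^16 ≡ 346^2 = 119716 ≡ 529 (mod 779)
5^32 ≡ 529^2 = 279841 ≡ 180 (mod 779)
5^64 ≡ 180^2 = 32400 ≡ 461 (mod 779)
5^128 ≡ 461^2 = 212521 ≡ 633 (mod 779)
5^256 ≡ 633^2 = 400689 ≡ 283 (mod 779)
5^512 ≡ 283^2 = 80089 ≡ 631 (mod 779)
778 = 512 + 256 + 8 + 2 in binary powers of 2.
So 5^778 ≡ 631 · 283 · 346 · 25 ≡ 720 (mod 779).
Since 720 ≠ 1, base 5 is a Fermat witness: 779 is composite.

720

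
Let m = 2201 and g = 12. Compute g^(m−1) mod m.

676

12^1 ≡ 12 (mod 2201)
12^2 ≡ 12^2 = 144 ≡ 144 (mod 2201)
12^4 ≡ 144^2 = 20736 ≡ 927 (mod 2201)
12^8 ≡ 927^2 = 859329 ≡ 939 (mod 2201)
12^16 ≡ 939^2 = 881721 ≡ 1321 (mod 2201)
12^32 ≡ 1321^2 = 1745041 ≡ 1849 (mod 2201)
12^64 ≡ 1849^2 = 3418801 ≡ 648 (mod 2201)
12^128 ≡ 648^2 = 419904 ≡ 1714 (mod 2201)
12^256 ≡ 1714^2 = 2937796 ≡ 1662 (mod 2201)
12^512 ≡ 1662^2 = 2762244 ≡ 2190 (mod 2201)
12^1024 ≡ 2190^2 = 4796100 ≡ 121 (mod 2201)
12^2048 ≡ 121^2 = 14641 ≡ 1435 (mod 2201)
2200 = 2048 + 128 + 16 + 8 in binary powers of 2.
So 12^2200 ≡ 1435 · 1714 · 1321 · 939 ≡ 676 (mod 2201).
Since 676 ≠ 1, base 12 is a Fermat witness: 2201 is composite.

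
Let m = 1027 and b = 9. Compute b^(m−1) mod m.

222

9^1 ≡ 9 (mod 1027)
9^2 ≡ 9^2 = 81 ≡ 81 (mod 1027)
9^4 ≡ 81^2 = 6561 ≡ 399 (mod 1027)
9^8 ≡ 399^2 = 159201 ≡ 16 (mod 1027)
9^16 ≡ 16^2 = 256 ≡ 256 (mod 1027)
9^32 ≡ 256^2 = 65536 ≡ 835 (mod 1027)
9^64 ≡ 835^2 = 697225 ≡ 919 (mod 1027)
9^128 ≡ 919^2 = 844561 ≡ 367 (mod 1027)
9^256 ≡ 367^2 = 134689 ≡ 152 (mod 1027)
9^512 ≡ 152^2 = 23104 ≡ 510 (mod 1027)
9^1024 ≡ 510^2 = 260100 ≡ 269 (mod 1027)
1026 = 1024 + 2 in binary powers of 2.
So 9^1026 ≡ 269 · 81 ≡ 222 (mod 1027).
Since 222 ≠ 1, base 9 is a Fermat witness: 1027 is composite.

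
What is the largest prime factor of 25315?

25315 = 5 · 5063
5063 = 61 · 83
83 is prime.
So 25315 = 5 · 61 · 83; the largest prime factor is 83.

83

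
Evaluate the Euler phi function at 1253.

Factor: 1253 = 7 · 179.
φ(1253) = (7−1) · (179−1) = 6 · 178 = 1068.

1068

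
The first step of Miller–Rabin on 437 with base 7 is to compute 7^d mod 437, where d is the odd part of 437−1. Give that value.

437 − 1 = 436 = 2^2 · 109, so d = 109.
7^1 ≡ 7 (mod 437)
7^2 ≡ 7^2 = 49 ≡ 49 (mod 437)
7^4 ≡ 49^2 = 2401 ≡ 216 (mod 437)
7^8 ≡ 216^2 = 46656 ≡ 334 (mod 437)
7^16 ≡ 334^2 = 111556 ≡ 121 (mod 437)
7^32 ≡ 121^2 = 14641 ≡ 220 (mod 437)
7^64 ≡ 220^2 = 48400 ≡ 330 (mod 437)
109 = 64 + 32 + 8 + 4 + 1 in binary powers of 2.
So 7^109 ≡ 330 · 220 · 334 · 216 · 7 ≡ 102 (mod 437).
Squaring chain: 102 → 353; never reaches −1, so base 7 is a Miller–Rabin witness that 437 is composite.

102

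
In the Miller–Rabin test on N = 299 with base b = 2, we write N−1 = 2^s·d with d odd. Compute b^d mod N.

299 − 1 = 298 = 2^1 · 149, so d = 149.
2^1 ≡ 2 (mod 299)
2^2 ≡ 2^2 = 4 ≡ 4 (mod 299)
2^4 ≡ 4^2 = 16 ≡ 16 (mod 299)
2^8 ≡ 16^2 = 256 ≡ 256 (mod 299)
2^16 ≡ 256^2 = 65536 ≡ 55 (mod 299)
2^32 ≡ 55^2 = 3025 ≡ 35 (mod 299)
2^64 ≡ 35^2 = 1225 ≡ 29 (mod 299)
2^128 ≡ 29^2 = 841 ≡ 243 (mod 299)
149 = 128 + 16 + 4 + 1 in binary powers of 2.
So 2^149 ≡ 243 · 55 · 16 · 2 ≡ 110 (mod 299).
Squaring chain: 110; never reaches −1, so base 2 is a Miller–Rabin witness that 299 is composite.

110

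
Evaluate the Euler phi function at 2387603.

2331648

Factor: 2387603 = 89 · 139 · 193.
φ(2387603) = (89−1) · (139−1) · (193−1) = 88 · 138 · 192 = 2331648.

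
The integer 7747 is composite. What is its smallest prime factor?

7747 is odd.
Digit sum 25, not divisible by 3.
Ends in 7: not divisible by 5.
7: 7747 = 7·1106 + 5
11: 7747 = 11·704 + 3
13: 7747 = 13·595 + 12
17: 7747 = 17·455 + 12
19: 7747 = 19·407 + 14
23: 7747 = 23·336 + 19
29: 7747 = 29·267 + 4
31: 7747 = 31·249 + 28
37: 7747 = 37·209 + 14
41: 7747 = 41·188 + 39
43: 7747 = 43·180 + 7
47: 7747 = 47·164 + 39
53: 7747 = 53·146 + 9
59: 7747 = 59·131 + 18
61: 7747 = 61·127

61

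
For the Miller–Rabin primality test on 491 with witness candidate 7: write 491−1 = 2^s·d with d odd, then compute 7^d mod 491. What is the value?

490

491 − 1 = 490 = 2^1 · 245, so d = 245.
7^1 ≡ 7 (mod 491)
7^2 ≡ 7^2 = 49 ≡ 49 (mod 491)
7^4 ≡ 49^2 = 2401 ≡ 437 (mod 491)
7^8 ≡ 437^2 = 190969 ≡ 461 (mod 491)
7^16 ≡ 461^2 = 212521 ≡ 409 (mod 491)
7^32 ≡ 409^2 = 167281 ≡ 341 (mod 491)
7^64 ≡ 341^2 = 116281 ≡ 405 (mod 491)
7^128 ≡ 405^2 = 164025 ≡ 31 (mod 491)
245 = 128 + 64 + 32 + 16 + 4 + 1 in binary powers of 2.
So 7^245 ≡ 31 · 405 · 341 · 409 · 437 · 7 ≡ 490 (mod 491).
Since 7^d ≡ 490 (mod 491), base 7 does not prove 491 composite.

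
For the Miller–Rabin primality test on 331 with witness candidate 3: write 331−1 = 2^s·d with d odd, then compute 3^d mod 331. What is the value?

331 − 1 = 330 = 2^1 · 165, so d = 165.
3^1 ≡ 3 (mod 331)
3^2 ≡ 3^2 = 9 ≡ 9 (mod 331)
3^4 ≡ 9^2 = 81 ≡ 81 (mod 331)
3^8 ≡ 81^2 = 6561 ≡ 272 (mod 331)
3^16 ≡ 272^2 = 73984 ≡ 171 (mod 331)
3^32 ≡ 171^2 = 29241 ≡ 113 (mod 331)
3^64 ≡ 113^2 = 12769 ≡ 191 (mod 331)
3^128 ≡ 191^2 = 36481 ≡ 71 (mod 331)
165 = 128 + 32 + 4 + 1 in binary powers of 2.
So 3^165 ≡ 71 · 113 · 81 · 3 ≡ 330 (mod 331).
Since 3^d ≡ 330 (mod 331), base 3 does not prove 331 composite.

330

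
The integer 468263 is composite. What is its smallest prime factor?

468263 is odd.
Digit sum 29, not divisible by 3.
Ends in 3: not divisible by 5.
7: 468263 = 7·66894 + 5
11: 468263 = 11·42569 + 4
13: 468263 = 13·36020 + 3
17: 468263 = 17·27544 + 15
19: 468263 = 19·24645 + 8
23: 468263 = 23·20359 + 6
29: 468263 = 29·16147

29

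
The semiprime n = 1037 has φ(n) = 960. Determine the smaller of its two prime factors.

17

φ(n) = (p−1)(q−1) = n − (p+q) + 1, so p + q = 1037 − 960 + 1 = 78.
p and q are the roots of t² − 78t + 1037 = 0.
Discriminant: 78² − 4·1037 = 6084 − 4148 = 1936; √1936 = 44.
q = (78 − 44)/2 = 17, p = (78 + 44)/2 = 61.
Check: 17 · 61 = 1037.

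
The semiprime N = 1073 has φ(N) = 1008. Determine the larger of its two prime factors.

37

φ(n) = (p−1)(q−1) = n − (p+q) + 1, so p + q = 1073 − 1008 + 1 = 66.
p and q are the roots of t² − 66t + 1073 = 0.
Discriminant: 66² − 4·1073 = 4356 − 4292 = 64; √64 = 8.
q = (66 − 8)/2 = 29, p = (66 + 8)/2 = 37.
Check: 29 · 37 = 1073.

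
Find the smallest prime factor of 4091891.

67

4091891 is odd.
Digit sum 32, not divisible by 3.
Ends in 1: not divisible by 5.
7: 4091891 = 7·584555 + 6
11: 4091891 = 11·371990 + 1
13: 4091891 = 13·314760 + 11
17: 4091891 = 17·240699 + 8
19: 4091891 = 19·215362 + 13
23: 4091891 = 23·177908 + 7
29: 4091891 = 29·141099 + 20
31: 4091891 = 31·131996 + 15
37: 4091891 = 37·110591 + 24
41: 4091891 = 41·99802 + 9
43: 4091891 = 43·95160 + 11
47: 4091891 = 47·87061 + 24
53: 4091891 = 53·77205 + 26
59: 4091891 = 59·69354 + 5
61: 4091891 = 61·67080 + 11
67: 4091891 = 67·61073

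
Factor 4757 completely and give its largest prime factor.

4757 = 67 · 71
71 is prime.
So 4757 = 67 · 71; the largest prime factor is 71.

71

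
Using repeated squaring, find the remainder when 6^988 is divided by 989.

522

6^1 ≡ 6 (mod 989)
6^2 ≡ 6^2 = 36 ≡ 36 (mod 989)
6^4 ≡ 36^2 = 1296 ≡ 307 (mod 989)
6^8 ≡ 307^2 = 94249 ≡ 294 (mod 989)
6^16 ≡ 294^2 = 86436 ≡ 393 (mod 989)
6^32 ≡ 393^2 = 154449 ≡ 165 (mod 989)
6^64 ≡ 165^2 = 27225 ≡ 522 (mod 989)
6^128 ≡ 522^2 = 272484 ≡ 509 (mod 989)
6^256 ≡ 509^2 = 259081 ≡ 952 (mod 989)
6^512 ≡ 952^2 = 906304 ≡ 380 (mod 989)
988 = 512 + 256 + 128 + 64 + 16 + 8 + 4 in binary powers of 2.
So 6^988 ≡ 380 · 952 · 509 · 522 · 393 · 294 · 307 ≡ 522 (mod 989).
Since 522 ≠ 1, base 6 is a Fermat witness: 989 is composite.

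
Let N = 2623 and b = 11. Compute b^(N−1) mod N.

11^1 ≡ 11 (mod 2623)
11^2 ≡ 11^2 = 121 ≡ 121 (mod 2623)
11^4 ≡ 121^2 = 14641 ≡ 1526 (mod 2623)
11^8 ≡ 1526^2 = 2328676 ≡ 2075 (mod 2623)
11^16 ≡ 2075^2 = 4305625 ≡ 1282 (mod 2623)
11^32 ≡ 1282^2 = 1643524 ≡ 1526 (mod 2623)
11^64 ≡ 1526^2 = 2328676 ≡ 2075 (mod 2623)
11^128 ≡ 2075^2 = 4305625 ≡ 1282 (mod 2623)
11^256 ≡ 1282^2 = 1643524 ≡ 1526 (mod 2623)
11^512 ≡ 1526^2 = 2328676 ≡ 2075 (mod 2623)
11^1024 ≡ 2075^2 = 4305625 ≡ 1282 (mod 2623)
11^2048 ≡ 1282^2 = 1643524 ≡ 1526 (mod 2623)
2622 = 2048 + 512 + 32 + 16 + 8 + 4 + 2 in binary powers of 2.
So 11^2622 ≡ 1526 · 2075 · 1526 · 1282 · 2075 · 1526 · 121 ≡ 365 (mod 2623).
Since 365 ≠ 1, base 11 is a Fermat witness: 2623 is composite.

365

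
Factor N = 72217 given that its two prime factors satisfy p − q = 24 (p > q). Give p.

Since p = q + 24, we have 72217 = q(q + 24), so q² + 24q − 72217 = 0.
Discriminant: 24² + 4·72217 = 576 + 288868 = 289444; √289444 = 538.
q = (−24 + 538)/2 = 257, and p = q + 24 = 281.
Check: 257 · 281 = 72217.

281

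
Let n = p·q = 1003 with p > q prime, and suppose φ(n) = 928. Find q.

φ(n) = (p−1)(q−1) = n − (p+q) + 1, so p + q = 1003 − 928 + 1 = 76.
p and q are the roots of t² − 76t + 1003 = 0.
Discriminant: 76² − 4·1003 = 5776 − 4012 = 1764; √1764 = 42.
q = (76 − 42)/2 = 17, p = (76 + 42)/2 = 59.
Check: 17 · 59 = 1003.

17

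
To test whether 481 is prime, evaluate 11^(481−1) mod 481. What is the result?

1

11^1 ≡ 11 (mod 481)
11^2 ≡ 11^2 = 121 ≡ 121 (mod 481)
11^4 ≡ 121^2 = 14641 ≡ 211 (mod 481)
11^8 ≡ 211^2 = 44521 ≡ 269 (mod 481)
11^16 ≡ 269^2 = 72361 ≡ 211 (mod 481)
11^32 ≡ 211^2 = 44521 ≡ 269 (mod 481)
11^64 ≡ 269^2 = 72361 ≡ 211 (mod 481)
11^128 ≡ 211^2 = 44521 ≡ 269 (mod 481)
11^256 ≡ 269^2 = 72361 ≡ 211 (mod 481)
480 = 256 + 128 + 64 + 32 in binary powers of 2.
So 11^480 ≡ 211 · 269 · 211 · 269 ≡ 1 (mod 481).
Since the result is 1, base 11 gives no evidence that 481 is composite.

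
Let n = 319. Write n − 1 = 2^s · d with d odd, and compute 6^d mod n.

319 − 1 = 318 = 2^1 · 159, so d = 159.
6^1 ≡ 6 (mod 319)
6^2 ≡ 6^2 = 36 ≡ 36 (mod 319)
6^4 ≡ 36^2 = 1296 ≡ 20 (mod 319)
6^8 ≡ 20^2 = 400 ≡ 81 (mod 319)
6^16 ≡ 81^2 = 6561 ≡ 181 (mod 319)
6^32 ≡ 181^2 = 32761 ≡ 223 (mod 319)
6^64 ≡ 223^2 = 49729 ≡ 284 (mod 319)
6^128 ≡ 284^2 = 80656 ≡ 268 (mod 319)
159 = 128 + 16 + 8 + 4 + 2 + 1 in binary powers of 2.
So 6^159 ≡ 268 · 181 · 81 · 20 · 36 · 6 ≡ 178 (mod 319).
Squaring chain: 178; never reaches −1, so base 6 is a Miller–Rabin witness that 319 is composite.

178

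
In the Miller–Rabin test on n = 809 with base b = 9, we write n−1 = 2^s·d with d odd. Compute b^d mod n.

491

809 − 1 = 808 = 2^3 · 101, so d = 101.
9^1 ≡ 9 (mod 809)
9^2 ≡ 9^2 = 81 ≡ 81 (mod 809)
9^4 ≡ 81^2 = 6561 ≡ 89 (mod 809)
9^8 ≡ 89^2 = 7921 ≡ 640 (mod 809)
9^16 ≡ 640^2 = 409600 ≡ 246 (mod 809)
9^32 ≡ 246^2 = 60516 ≡ 650 (mod 809)
9^64 ≡ 650^2 = 422500 ≡ 202 (mod 809)
101 = 64 + 32 + 4 + 1 in binary powers of 2.
So 9^101 ≡ 202 · 650 · 89 · 9 ≡ 491 (mod 809).
Squaring chain: 491 → 808 → 1; reaches −1, so base 9 does not prove 809 composite.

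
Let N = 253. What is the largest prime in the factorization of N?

253 = 11 · 23
23 is prime.
So 253 = 11 · 23; the largest prime factor is 23.

23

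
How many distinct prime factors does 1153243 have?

1153243 = 7 · 164749
164749 = 13 · 12673
12673 = 19 · 667
667 = 23 · 29
1153243 = 7 · 13 · 19 · 23 · 29, which has 5 distinct prime factors.

5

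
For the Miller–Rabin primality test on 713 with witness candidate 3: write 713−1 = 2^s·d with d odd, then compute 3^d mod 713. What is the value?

486

713 − 1 = 712 = 2^3 · 89, so d = 89.
3^1 ≡ 3 (mod 713)
3^2 ≡ 3^2 = 9 ≡ 9 (mod 713)
3^4 ≡ 9^2 = 81 ≡ 81 (mod 713)
3^8 ≡ 81^2 = 6561 ≡ 144 (mod 713)
3^16 ≡ 144^2 = 20736 ≡ 59 (mod 713)
3^32 ≡ 59^2 = 3481 ≡ 629 (mod 713)
3^64 ≡ 629^2 = 395641 ≡ 639 (mod 713)
89 = 64 + 16 + 8 + 1 in binary powers of 2.
So 3^89 ≡ 639 · 59 · 144 · 3 ≡ 486 (mod 713).
Squaring chain: 486 → 193 → 173; never reaches −1, so base 3 is a Miller–Rabin witness that 713 is composite.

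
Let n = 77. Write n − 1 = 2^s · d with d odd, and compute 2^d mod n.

77 − 1 = 76 = 2^2 · 19, so d = 19.
2^1 ≡ 2 (mod 77)
2^2 ≡ 2^2 = 4 ≡ 4 (mod 77)
2^4 ≡ 4^2 = 16 ≡ 16 (mod 77)
2^8 ≡ 16^2 = 256 ≡ 25 (mod 77)
2^16 ≡ 25^2 = 625 ≡ 9 (mod 77)
19 = 16 + 2 + 1 in binary powers of 2.
So 2^19 ≡ 9 · 4 · 2 ≡ 72 (mod 77).
Squaring chain: 72 → 25; never reaches −1, so base 2 is a Miller–Rabin witness that 77 is composite.

72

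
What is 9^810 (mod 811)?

1

9^1 ≡ 9 (mod 811)
9^2 ≡ 9^2 = 81 ≡ 81 (mod 811)
9^4 ≡ 81^2 = 6561 ≡ 73 (mod 811)
9^8 ≡ 73^2 = 5329 ≡ 463 (mod 811)
9^16 ≡ 463^2 = 214369 ≡ 265 (mod 811)
9^32 ≡ 265^2 = 70225 ≡ 479 (mod 811)
9^64 ≡ 479^2 = 229441 ≡ 739 (mod 811)
9^128 ≡ 739^2 = 546121 ≡ 318 (mod 811)
9^256 ≡ 318^2 = 101124 ≡ 560 (mod 811)
9^512 ≡ 560^2 = 313600 ≡ 554 (mod 811)
810 = 512 + 256 + 32 + 8 + 2 in binary powers of 2.
So 9^810 ≡ 554 · 560 · 479 · 463 · 81 ≡ 1 (mod 811).
Since the result is 1, base 9 gives no evidence that 811 is composite.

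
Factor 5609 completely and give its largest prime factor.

5609 = 71 · 79
79 is prime.
So 5609 = 71 · 79; the largest prime factor is 79.

79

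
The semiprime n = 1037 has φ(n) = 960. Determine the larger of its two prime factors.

61

φ(n) = (p−1)(q−1) = n − (p+q) + 1, so p + q = 1037 − 960 + 1 = 78.
p and q are the roots of t² − 78t + 1037 = 0.
Discriminant: 78² − 4·1037 = 6084 − 4148 = 1936; √1936 = 44.
q = (78 − 44)/2 = 17, p = (78 + 44)/2 = 61.
Check: 17 · 61 = 1037.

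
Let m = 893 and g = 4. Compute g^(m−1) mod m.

4^1 ≡ 4 (mod 893)
4^2 ≡ 4^2 = 16 ≡ 16 (mod 893)
4^4 ≡ 16^2 = 256 ≡ 256 (mod 893)
4^8 ≡ 256^2 = 65536 ≡ 347 (mod 893)
4^16 ≡ 347^2 = 120409 ≡ 747 (mod 893)
4^32 ≡ 747^2 = 558009 ≡ 777 (mod 893)
4^64 ≡ 777^2 = 603729 ≡ 61 (mod 893)
4^128 ≡ 61^2 = 3721 ≡ 149 (mod 893)
4^256 ≡ 149^2 = 22201 ≡ 769 (mod 893)
4^512 ≡ 769^2 = 591361 ≡ 195 (mod 893)
892 = 512 + 256 + 64 + 32 + 16 + 8 + 4 in binary powers of 2.
So 4^892 ≡ 195 · 769 · 61 · 777 · 747 · 347 · 256 ≡ 61 (mod 893).
Since 61 ≠ 1, base 4 is a Fermat witness: 893 is composite.

61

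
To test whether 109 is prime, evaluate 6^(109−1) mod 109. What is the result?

6^1 ≡ 6 (mod 109)
6^2 ≡ 6^2 = 36 ≡ 36 (mod 109)
6^4 ≡ 36^2 = 1296 ≡ 97 (mod 109)
6^8 ≡ 97^2 = 9409 ≡ 35 (mod 109)
6^16 ≡ 35^2 = 1225 ≡ 26 (mod 109)
6^32 ≡ 26^2 = 676 ≡ 22 (mod 109)
6^64 ≡ 22^2 = 484 ≡ 48 (mod 109)
108 = 64 + 32 + 8 + 4 in binary powers of 2.
So 6^108 ≡ 48 · 22 · 35 · 97 ≡ 1 (mod 109).
Since the result is 1, base 6 gives no evidence that 109 is composite.

1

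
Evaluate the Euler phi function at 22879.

Factor: 22879 = 137 · 167.
φ(22879) = (137−1) · (167−1) = 136 · 166 = 22576.

22576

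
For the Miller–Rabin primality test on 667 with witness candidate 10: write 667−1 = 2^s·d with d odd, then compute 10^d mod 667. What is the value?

172

667 − 1 = 666 = 2^1 · 333, so d = 333.
10^1 ≡ 10 (mod 667)
10^2 ≡ 10^2 = 100 ≡ 100 (mod 667)
10^4 ≡ 100^2 = 10000 ≡ 662 (mod 667)
10^8 ≡ 662^2 = 438244 ≡ 25 (mod 667)
10^16 ≡ 25^2 = 625 ≡ 625 (mod 667)
10^32 ≡ 625^2 = 390625 ≡ 430 (mod 667)
10^64 ≡ 430^2 = 184900 ≡ 141 (mod 667)
10^128 ≡ 141^2 = 19881 ≡ 538 (mod 667)
10^256 ≡ 538^2 = 289444 ≡ 633 (mod 667)
333 = 256 + 64 + 8 + 4 + 1 in binary powers of 2.
So 10^333 ≡ 633 · 141 · 25 · 662 · 10 ≡ 172 (mod 667).
Squaring chain: 172; never reaches −1, so base 10 is a Miller–Rabin witness that 667 is composite.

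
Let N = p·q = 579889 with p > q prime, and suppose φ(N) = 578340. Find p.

919

φ(n) = (p−1)(q−1) = n − (p+q) + 1, so p + q = 579889 − 578340 + 1 = 1550.
p and q are the roots of t² − 1550t + 579889 = 0.
Discriminant: 1550² − 4·579889 = 2402500 − 2319556 = 82944; √82944 = 288.
q = (1550 − 288)/2 = 631, p = (1550 + 288)/2 = 919.
Check: 631 · 919 = 579889.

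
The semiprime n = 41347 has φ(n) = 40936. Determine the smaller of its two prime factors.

173

φ(n) = (p−1)(q−1) = n − (p+q) + 1, so p + q = 41347 − 40936 + 1 = 412.
p and q are the roots of t² − 412t + 41347 = 0.
Discriminant: 412² − 4·41347 = 169744 − 165388 = 4356; √4356 = 66.
q = (412 − 66)/2 = 173, p = (412 + 66)/2 = 239.
Check: 173 · 239 = 41347.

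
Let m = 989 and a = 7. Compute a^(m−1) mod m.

767

7^1 ≡ 7 (mod 989)
7^2 ≡ 7^2 = 49 ≡ 49 (mod 989)
7^4 ≡ 49^2 = 2401 ≡ 423 (mod 989)
7^8 ≡ 423^2 = 178929 ≡ 909 (mod 989)
7^16 ≡ 909^2 = 826281 ≡ 466 (mod 989)
7^32 ≡ 466^2 = 217156 ≡ 565 (mod 989)
7^64 ≡ 565^2 = 319225 ≡ 767 (mod 989)
7^128 ≡ 767^2 = 588289 ≡ 823 (mod 989)
7^256 ≡ 823^2 = 677329 ≡ 853 (mod 989)
7^512 ≡ 853^2 = 727609 ≡ 694 (mod 989)
988 = 512 + 256 + 128 + 64 + 16 + 8 + 4 in binary powers of 2.
So 7^988 ≡ 694 · 853 · 823 · 767 · 466 · 909 · 423 ≡ 767 (mod 989).
Since 767 ≠ 1, base 7 is a Fermat witness: 989 is composite.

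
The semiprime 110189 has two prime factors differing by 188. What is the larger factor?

439

Since p = q + 188, we have 110189 = q(q + 188), so q² + 188q − 110189 = 0.
Discriminant: 188² + 4·110189 = 35344 + 440756 = 476100; √476100 = 690.
q = (−188 + 690)/2 = 251, and p = q + 188 = 439.
Check: 251 · 439 = 110189.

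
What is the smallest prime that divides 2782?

2782 is even: 2 divides it.

2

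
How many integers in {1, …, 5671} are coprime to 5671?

Factor: 5671 = 53 · 107.
φ(5671) = (53−1) · (107−1) = 52 · 106 = 5512.

5512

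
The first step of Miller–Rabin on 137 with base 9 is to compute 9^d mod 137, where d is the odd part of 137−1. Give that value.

100

137 − 1 = 136 = 2^3 · 17, so d = 17.
9^1 ≡ 9 (mod 137)
9^2 ≡ 9^2 = 81 ≡ 81 (mod 137)
9^4 ≡ 81^2 = 6561 ≡ 122 (mod 137)
9^8 ≡ 122^2 = 14884 ≡ 88 (mod 137)
9^16 ≡ 88^2 = 7744 ≡ 72 (mod 137)
17 = 16 + 1 in binary powers of 2.
So 9^17 ≡ 72 · 9 ≡ 100 (mod 137).
Squaring chain: 100 → 136 → 1; reaches −1, so base 9 does not prove 137 composite.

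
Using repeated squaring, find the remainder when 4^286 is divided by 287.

4^1 ≡ 4 (mod 287)
4^2 ≡ 4^2 = 16 ≡ 16 (mod 287)
4^4 ≡ 16^2 = 256 ≡ 256 (mod 287)
4^8 ≡ 256^2 = 65536 ≡ 100 (mod 287)
4^16 ≡ 100^2 = 10000 ≡ 242 (mod 287)
4^32 ≡ 242^2 = 58564 ≡ 16 (mod 287)
4^64 ≡ 16^2 = 256 ≡ 256 (mod 287)
4^128 ≡ 256^2 = 65536 ≡ 100 (mod 287)
4^256 ≡ 100^2 = 10000 ≡ 242 (mod 287)
286 = 256 + 16 + 8 + 4 + 2 in binary powers of 2.
So 4^286 ≡ 242 · 242 · 100 · 256 · 16 ≡ 242 (mod 287).
Since 242 ≠ 1, base 4 is a Fermat witness: 287 is composite.

242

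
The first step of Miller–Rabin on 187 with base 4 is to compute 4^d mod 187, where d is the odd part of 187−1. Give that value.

174

187 − 1 = 186 = 2^1 · 93, so d = 93.
4^1 ≡ 4 (mod 187)
4^2 ≡ 4^2 = 16 ≡ 16 (mod 187)
4^4 ≡ 16^2 = 256 ≡ 69 (mod 187)
4^8 ≡ 69^2 = 4761 ≡ 86 (mod 187)
4^16 ≡ 86^2 = 7396 ≡ 103 (mod 187)
4^32 ≡ 103^2 = 10609 ≡ 137 (mod 187)
4^64 ≡ 137^2 = 18769 ≡ 69 (mod 187)
93 = 64 + 16 + 8 + 4 + 1 in binary powers of 2.
So 4^93 ≡ 69 · 103 · 86 · 69 · 4 ≡ 174 (mod 187).
Squaring chain: 174; never reaches −1, so base 4 is a Miller–Rabin witness that 187 is composite.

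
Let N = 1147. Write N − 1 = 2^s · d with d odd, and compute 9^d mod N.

47

1147 − 1 = 1146 = 2^1 · 573, so d = 573.
9^1 ≡ 9 (mod 1147)
9^2 ≡ 9^2 = 81 ≡ 81 (mod 1147)
9^4 ≡ 81^2 = 6561 ≡ 826 (mod 1147)
9^8 ≡ 826^2 = 682276 ≡ 958 (mod 1147)
9^16 ≡ 958^2 = 917764 ≡ 164 (mod 1147)
9^32 ≡ 164^2 = 26896 ≡ 515 (mod 1147)
9^64 ≡ 515^2 = 265225 ≡ 268 (mod 1147)
9^128 ≡ 268^2 = 71824 ≡ 710 (mod 1147)
9^256 ≡ 710^2 = 504100 ≡ 567 (mod 1147)
9^512 ≡ 567^2 = 321489 ≡ 329 (mod 1147)
573 = 512 + 32 + 16 + 8 + 4 + 1 in binary powers of 2.
So 9^573 ≡ 329 · 515 · 164 · 958 · 826 · 9 ≡ 47 (mod 1147).
Squaring chain: 47; never reaches −1, so base 9 is a Miller–Rabin witness that 1147 is composite.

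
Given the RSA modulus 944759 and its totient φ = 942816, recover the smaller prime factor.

φ(n) = (p−1)(q−1) = n − (p+q) + 1, so p + q = 944759 − 942816 + 1 = 1944.
p and q are the roots of t² − 1944t + 944759 = 0.
Discriminant: 1944² − 4·944759 = 3779136 − 3779036 = 100; √100 = 10.
q = (1944 − 10)/2 = 967, p = (1944 + 10)/2 = 977.
Check: 967 · 977 = 944759.

967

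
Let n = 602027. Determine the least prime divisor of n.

602027 is odd.
Digit sum 17, not divisible by 3.
Ends in 7: not divisible by 5.
7: 602027 = 7·86003 + 6
11: 602027 = 11·54729 + 8
13: 602027 = 13·46309 + 10
17: 602027 = 17·35413 + 6
19: 602027 = 19·31685 + 12
23: 602027 = 23·26175 + 2
29: 602027 = 29·20759 + 16
31: 602027 = 31·19420 + 7
37: 602027 = 37·16271

37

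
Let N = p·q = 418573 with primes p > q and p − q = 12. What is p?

Since p = q + 12, we have 418573 = q(q + 12), so q² + 12q − 418573 = 0.
Discriminant: 12² + 4·418573 = 144 + 1674292 = 1674436; √1674436 = 1294.
q = (−12 + 1294)/2 = 641, and p = q + 12 = 653.
Check: 641 · 653 = 418573.

653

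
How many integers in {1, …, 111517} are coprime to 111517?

Factor: 111517 = 7 · 89 · 179.
φ(111517) = (7−1) · (89−1) · (179−1) = 6 · 88 · 178 = 93984.

93984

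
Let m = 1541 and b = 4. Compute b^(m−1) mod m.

4^1 ≡ 4 (mod 1541)
4^2 ≡ 4^2 = 16 ≡ 16 (mod 1541)
4^4 ≡ 16^2 = 256 ≡ 256 (mod 1541)
4^8 ≡ 256^2 = 65536 ≡ 814 (mod 1541)
4^16 ≡ 814^2 = 662596 ≡ 1507 (mod 1541)
4^32 ≡ 1507^2 = 2271049 ≡ 1156 (mod 1541)
4^64 ≡ 1156^2 = 1336336 ≡ 289 (mod 1541)
4^128 ≡ 289^2 = 83521 ≡ 307 (mod 1541)
4^256 ≡ 307^2 = 94249 ≡ 248 (mod 1541)
4^512 ≡ 248^2 = 61504 ≡ 1405 (mod 1541)
4^1024 ≡ 1405^2 = 1974025 ≡ 4 (mod 1541)
1540 = 1024 + 512 + 4 in binary powers of 2.
So 4^1540 ≡ 4 · 1405 · 256 ≡ 967 (mod 1541).
Since 967 ≠ 1, base 4 is a Fermat witness: 1541 is composite.

967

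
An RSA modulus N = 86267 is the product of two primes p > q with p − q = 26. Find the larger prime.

307

Since p = q + 26, we have 86267 = q(q + 26), so q² + 26q − 86267 = 0.
Discriminant: 26² + 4·86267 = 676 + 345068 = 345744; √345744 = 588.
q = (−26 + 588)/2 = 281, and p = q + 26 = 307.
Check: 281 · 307 = 86267.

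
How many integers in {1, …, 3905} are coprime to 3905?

Factor: 3905 = 5 · 11 · 71.
φ(3905) = (5−1) · (11−1) · (71−1) = 4 · 10 · 70 = 2800.

2800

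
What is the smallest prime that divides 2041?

2041 is odd.
Digit sum 7, not divisible by 3.
Ends in 1: not divisible by 5.
7: 2041 = 7·291 + 4
11: 2041 = 11·185 + 6
13: 2041 = 13·157

13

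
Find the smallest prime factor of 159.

159 is odd.
Digit sum 15, divisible by 3.

3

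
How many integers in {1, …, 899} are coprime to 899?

840

Factor: 899 = 29 · 31.
φ(899) = (29−1) · (31−1) = 28 · 30 = 840.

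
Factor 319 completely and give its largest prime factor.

319 = 11 · 29
29 is prime.
So 319 = 11 · 29; the largest prime factor is 29.

29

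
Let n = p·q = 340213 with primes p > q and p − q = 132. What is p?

653

Since p = q + 132, we have 340213 = q(q + 132), so q² + 132q − 340213 = 0.
Discriminant: 132² + 4·340213 = 17424 + 1360852 = 1378276; √1378276 = 1174.
q = (−132 + 1174)/2 = 521, and p = q + 132 = 653.
Check: 521 · 653 = 340213.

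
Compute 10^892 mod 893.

10^1 ≡ 10 (mod 893)
10^2 ≡ 10^2 = 100 ≡ 100 (mod 893)
10^4 ≡ 100^2 = 10000 ≡ 177 (mod 893)
10^8 ≡ 177^2 = 31329 ≡ 74 (mod 893)
10^16 ≡ 74^2 = 5476 ≡ 118 (mod 893)
10^32 ≡ 118^2 = 13924 ≡ 529 (mod 893)
10^64 ≡ 529^2 = 279841 ≡ 332 (mod 893)
10^128 ≡ 332^2 = 110224 ≡ 385 (mod 893)
10^256 ≡ 385^2 = 148225 ≡ 880 (mod 893)
10^512 ≡ 880^2 = 774400 ≡ 169 (mod 893)
892 = 512 + 256 + 64 + 32 + 16 + 8 + 4 in binary powers of 2.
So 10^892 ≡ 169 · 880 · 332 · 529 · 118 · 74 · 177 ≡ 332 (mod 893).
Since 332 ≠ 1, base 10 is a Fermat witness: 893 is composite.

332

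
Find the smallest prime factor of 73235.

73235 is odd.
Digit sum 20, not divisible by 3.
Ends in 5: divisible by 5.

5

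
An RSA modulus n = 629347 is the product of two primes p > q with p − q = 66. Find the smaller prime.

Since p = q + 66, we have 629347 = q(q + 66), so q² + 66q − 629347 = 0.
Discriminant: 66² + 4·629347 = 4356 + 2517388 = 2521744; √2521744 = 1588.
q = (−66 + 1588)/2 = 761, and p = q + 66 = 827.
Check: 761 · 827 = 629347.

761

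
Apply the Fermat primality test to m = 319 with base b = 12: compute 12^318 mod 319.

12^1 ≡ 12 (mod 319)
12^2 ≡ 12^2 = 144 ≡ 144 (mod 319)
12^4 ≡ 144^2 = 20736 ≡ 1 (mod 319)
12^8 ≡ 1^2 = 1 ≡ 1 (mod 319)
12^16 ≡ 1^2 = 1 ≡ 1 (mod 319)
12^32 ≡ 1^2 = 1 ≡ 1 (mod 319)
12^64 ≡ 1^2 = 1 ≡ 1 (mod 319)
12^128 ≡ 1^2 = 1 ≡ 1 (mod 319)
12^256 ≡ 1^2 = 1 ≡ 1 (mod 319)
318 = 256 + 32 + 16 + 8 + 4 + 2 in binary powers of 2.
So 12^318 ≡ 1 · 1 · 1 · 1 · 1 · 144 ≡ 144 (mod 319).
Since 144 ≠ 1, base 12 is a Fermat witness: 319 is composite.

144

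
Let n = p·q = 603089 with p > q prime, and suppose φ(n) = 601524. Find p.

883

φ(n) = (p−1)(q−1) = n − (p+q) + 1, so p + q = 603089 − 601524 + 1 = 1566.
p and q are the roots of t² − 1566t + 603089 = 0.
Discriminant: 1566² − 4·603089 = 2452356 − 2412356 = 40000; √40000 = 200.
q = (1566 − 200)/2 = 683, p = (1566 + 200)/2 = 883.
Check: 683 · 883 = 603089.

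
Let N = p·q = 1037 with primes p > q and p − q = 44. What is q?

17

Since p = q + 44, we have 1037 = q(q + 44), so q² + 44q − 1037 = 0.
Discriminant: 44² + 4·1037 = 1936 + 4148 = 6084; √6084 = 78.
q = (−44 + 78)/2 = 17, and p = q + 44 = 61.
Check: 17 · 61 = 1037.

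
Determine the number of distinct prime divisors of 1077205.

1077205 = 5 · 215441
215441 = 17 · 12673
12673 = 19 · 667
667 = 23 · 29
1077205 = 5 · 17 · 19 · 23 · 29, which has 5 distinct prime factors.

5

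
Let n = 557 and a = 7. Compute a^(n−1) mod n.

7^1 ≡ 7 (mod 557)
7^2 ≡ 7^2 = 49 ≡ 49 (mod 557)
7^4 ≡ 49^2 = 2401 ≡ 173 (mod 557)
7^8 ≡ 173^2 = 29929 ≡ 408 (mod 557)
7^16 ≡ 408^2 = 166464 ≡ 478 (mod 557)
7^32 ≡ 478^2 = 228484 ≡ 114 (mod 557)
7^64 ≡ 114^2 = 12996 ≡ 185 (mod 557)
7^128 ≡ 185^2 = 34225 ≡ 248 (mod 557)
7^256 ≡ 248^2 = 61504 ≡ 234 (mod 557)
7^512 ≡ 234^2 = 54756 ≡ 170 (mod 557)
556 = 512 + 32 + 8 + 4 in binary powers of 2.
So 7^556 ≡ 170 · 114 · 408 · 173 ≡ 1 (mod 557).
Since the result is 1, base 7 gives no evidence that 557 is composite.

1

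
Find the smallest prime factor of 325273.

13

325273 is odd.
Digit sum 22, not divisible by 3.
Ends in 3: not divisible by 5.
7: 325273 = 7·46467 + 4
11: 325273 = 11·29570 + 3
13: 325273 = 13·25021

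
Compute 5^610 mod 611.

5^1 ≡ 5 (mod 611)
5^2 ≡ 5^2 = 25 ≡ 25 (mod 611)
5^4 ≡ 25^2 = 625 ≡ 14 (mod 611)
5^8 ≡ 14^2 = 196 ≡ 196 (mod 611)
5^16 ≡ 196^2 = 38416 ≡ 534 (mod 611)
5^32 ≡ 534^2 = 285156 ≡ 430 (mod 611)
5^64 ≡ 430^2 = 184900 ≡ 378 (mod 611)
5^128 ≡ 378^2 = 142884 ≡ 521 (mod 611)
5^256 ≡ 521^2 = 271441 ≡ 157 (mod 611)
5^512 ≡ 157^2 = 24649 ≡ 209 (mod 611)
610 = 512 + 64 + 32 + 2 in binary powers of 2.
So 5^610 ≡ 209 · 378 · 430 · 25 ≡ 441 (mod 611).
Since 441 ≠ 1, base 5 is a Fermat witness: 611 is composite.

441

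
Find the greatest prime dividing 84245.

83

84245 = 5 · 16849
16849 = 7 · 2407
2407 = 29 · 83
83 is prime.
So 84245 = 5 · 7 · 29 · 83; the largest prime factor is 83.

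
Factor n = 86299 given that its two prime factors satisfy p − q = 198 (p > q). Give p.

409

Since p = q + 198, we have 86299 = q(q + 198), so q² + 198q − 86299 = 0.
Discriminant: 198² + 4·86299 = 39204 + 345196 = 384400; √384400 = 620.
q = (−198 + 620)/2 = 211, and p = q + 198 = 409.
Check: 211 · 409 = 86299.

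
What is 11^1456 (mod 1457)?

392

11^1 ≡ 11 (mod 1457)
11^2 ≡ 11^2 = 121 ≡ 121 (mod 1457)
11^4 ≡ 121^2 = 14641 ≡ 71 (mod 1457)
11^8 ≡ 71^2 = 5041 ≡ 670 (mod 1457)
11^16 ≡ 670^2 = 448900 ≡ 144 (mod 1457)
11^32 ≡ 144^2 = 20736 ≡ 338 (mod 1457)
11^64 ≡ 338^2 = 114244 ≡ 598 (mod 1457)
11^128 ≡ 598^2 = 357604 ≡ 639 (mod 1457)
11^256 ≡ 639^2 = 408321 ≡ 361 (mod 1457)
11^512 ≡ 361^2 = 130321 ≡ 648 (mod 1457)
11^1024 ≡ 648^2 = 419904 ≡ 288 (mod 1457)
1456 = 1024 + 256 + 128 + 32 + 16 in binary powers of 2.
So 11^1456 ≡ 288 · 361 · 639 · 338 · 144 ≡ 392 (mod 1457).
Since 392 ≠ 1, base 11 is a Fermat witness: 1457 is composite.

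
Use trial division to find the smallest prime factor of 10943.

31

10943 is odd.
Digit sum 17, not divisible by 3.
Ends in 3: not divisible by 5.
7: 10943 = 7·1563 + 2
11: 10943 = 11·994 + 9
13: 10943 = 13·841 + 10
17: 10943 = 17·643 + 12
19: 10943 = 19·575 + 18
23: 10943 = 23·475 + 18
29: 10943 = 29·377 + 10
31: 10943 = 31·353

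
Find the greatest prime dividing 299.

299 = 13 · 23
23 is prime.
So 299 = 13 · 23; the largest prime factor is 23.

23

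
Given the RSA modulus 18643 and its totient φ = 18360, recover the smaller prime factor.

103

φ(n) = (p−1)(q−1) = n − (p+q) + 1, so p + q = 18643 − 18360 + 1 = 284.
p and q are the roots of t² − 284t + 18643 = 0.
Discriminant: 284² − 4·18643 = 80656 − 74572 = 6084; √6084 = 78.
q = (284 − 78)/2 = 103, p = (284 + 78)/2 = 181.
Check: 103 · 181 = 18643.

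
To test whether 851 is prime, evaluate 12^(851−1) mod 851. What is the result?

12^1 ≡ 12 (mod 851)
12^2 ≡ 12^2 = 144 ≡ 144 (mod 851)
12^4 ≡ 144^2 = 20736 ≡ 312 (mod 851)
12^8 ≡ 312^2 = 97344 ≡ 330 (mod 851)
12^16 ≡ 330^2 = 108900 ≡ 823 (mod 851)
12^32 ≡ 823^2 = 677329 ≡ 784 (mod 851)
12^64 ≡ 784^2 = 614656 ≡ 234 (mod 851)
12^128 ≡ 234^2 = 54756 ≡ 292 (mod 851)
12^256 ≡ 292^2 = 85264 ≡ 164 (mod 851)
12^512 ≡ 164^2 = 26896 ≡ 515 (mod 851)
850 = 512 + 256 + 64 + 16 + 2 in binary powers of 2.
So 12^850 ≡ 515 · 164 · 234 · 823 · 144 ≡ 164 (mod 851).
Since 164 ≠ 1, base 12 is a Fermat witness: 851 is composite.

164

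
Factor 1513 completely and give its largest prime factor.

89

1513 = 17 · 89
89 is prime.
So 1513 = 17 · 89; the largest prime factor is 89.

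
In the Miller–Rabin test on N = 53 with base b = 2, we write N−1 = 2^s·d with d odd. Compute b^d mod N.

53 − 1 = 52 = 2^2 · 13, so d = 13.
2^1 ≡ 2 (mod 53)
2^2 ≡ 2^2 = 4 ≡ 4 (mod 53)
2^4 ≡ 4^2 = 16 ≡ 16 (mod 53)
2^8 ≡ 16^2 = 256 ≡ 44 (mod 53)
13 = 8 + 4 + 1 in binary powers of 2.
So 2^13 ≡ 44 · 16 · 2 ≡ 30 (mod 53).
Squaring chain: 30 → 52; reaches −1, so base 2 does not prove 53 composite.

30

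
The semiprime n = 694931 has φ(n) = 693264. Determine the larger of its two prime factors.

φ(n) = (p−1)(q−1) = n − (p+q) + 1, so p + q = 694931 − 693264 + 1 = 1668.
p and q are the roots of t² − 1668t + 694931 = 0.
Discriminant: 1668² − 4·694931 = 2782224 − 2779724 = 2500; √2500 = 50.
q = (1668 − 50)/2 = 809, p = (1668 + 50)/2 = 859.
Check: 809 · 859 = 694931.

859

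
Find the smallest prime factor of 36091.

11

36091 is odd.
Digit sum 19, not divisible by 3.
Ends in 1: not divisible by 5.
7: 36091 = 7·5155 + 6
11: 36091 = 11·3281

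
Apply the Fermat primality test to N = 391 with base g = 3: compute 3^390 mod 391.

3^1 ≡ 3 (mod 391)
3^2 ≡ 3^2 = 9 ≡ 9 (mod 391)
3^4 ≡ 9^2 = 81 ≡ 81 (mod 391)
3^8 ≡ 81^2 = 6561 ≡ 305 (mod 391)
3^16 ≡ 305^2 = 93025 ≡ 358 (mod 391)
3^32 ≡ 358^2 = 128164 ≡ 307 (mod 391)
3^64 ≡ 307^2 = 94249 ≡ 18 (mod 391)
3^128 ≡ 18^2 = 324 ≡ 324 (mod 391)
3^256 ≡ 324^2 = 104976 ≡ 188 (mod 391)
390 = 256 + 128 + 4 + 2 in binary powers of 2.
So 3^390 ≡ 188 · 324 · 81 · 9 ≡ 151 (mod 391).
Since 151 ≠ 1, base 3 is a Fermat witness: 391 is composite.

151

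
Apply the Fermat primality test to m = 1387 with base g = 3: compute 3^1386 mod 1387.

3^1 ≡ 3 (mod 1387)
3^2 ≡ 3^2 = 9 ≡ 9 (mod 1387)
3^4 ≡ 9^2 = 81 ≡ 81 (mod 1387)
3^8 ≡ 81^2 = 6561 ≡ 1013 (mod 1387)
3^16 ≡ 1013^2 = 1026169 ≡ 1176 (mod 1387)
3^32 ≡ 1176^2 = 1382976 ≡ 137 (mod 1387)
3^64 ≡ 137^2 = 18769 ≡ 738 (mod 1387)
3^128 ≡ 738^2 = 544644 ≡ 940 (mod 1387)
3^256 ≡ 940^2 = 883600 ≡ 81 (mod 1387)
3^512 ≡ 81^2 = 6561 ≡ 1013 (mod 1387)
3^1024 ≡ 1013^2 = 1026169 ≡ 1176 (mod 1387)
1386 = 1024 + 256 + 64 + 32 + 8 + 2 in binary powers of 2.
So 3^1386 ≡ 1176 · 81 · 738 · 137 · 1013 · 9 ≡ 875 (mod 1387).
Since 875 ≠ 1, base 3 is a Fermat witness: 1387 is composite.

875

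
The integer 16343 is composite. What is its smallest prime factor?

59

16343 is odd.
Digit sum 17, not divisible by 3.
Ends in 3: not divisible by 5.
7: 16343 = 7·2334 + 5
11: 16343 = 11·1485 + 8
13: 16343 = 13·1257 + 2
17: 16343 = 17·961 + 6
19: 16343 = 19·860 + 3
23: 16343 = 23·710 + 13
29: 16343 = 29·563 + 16
31: 16343 = 31·527 + 6
37: 16343 = 37·441 + 26
41: 16343 = 41·398 + 25
43: 16343 = 43·380 + 3
47: 16343 = 47·347 + 34
53: 16343 = 53·308 + 19
59: 16343 = 59·277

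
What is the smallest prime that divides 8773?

31

8773 is odd.
Digit sum 25, not divisible by 3.
Ends in 3: not divisible by 5.
7: 8773 = 7·1253 + 2
11: 8773 = 11·797 + 6
13: 8773 = 13·674 + 11
17: 8773 = 17·516 + 1
19: 8773 = 19·461 + 14
23: 8773 = 23·381 + 10
29: 8773 = 29·302 + 15
31: 8773 = 31·283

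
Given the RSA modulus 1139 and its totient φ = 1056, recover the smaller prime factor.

17

φ(n) = (p−1)(q−1) = n − (p+q) + 1, so p + q = 1139 − 1056 + 1 = 84.
p and q are the roots of t² − 84t + 1139 = 0.
Discriminant: 84² − 4·1139 = 7056 − 4556 = 2500; √2500 = 50.
q = (84 − 50)/2 = 17, p = (84 + 50)/2 = 67.
Check: 17 · 67 = 1139.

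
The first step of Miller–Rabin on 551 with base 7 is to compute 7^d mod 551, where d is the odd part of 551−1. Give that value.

49

551 − 1 = 550 = 2^1 · 275, so d = 275.
7^1 ≡ 7 (mod 551)
7^2 ≡ 7^2 = 49 ≡ 49 (mod 551)
7^4 ≡ 49^2 = 2401 ≡ 197 (mod 551)
7^8 ≡ 197^2 = 38809 ≡ 239 (mod 551)
7^16 ≡ 239^2 = 57121 ≡ 368 (mod 551)
7^32 ≡ 368^2 = 135424 ≡ 429 (mod 551)
7^64 ≡ 429^2 = 184041 ≡ 7 (mod 551)
7^128 ≡ 7^2 = 49 ≡ 49 (mod 551)
7^256 ≡ 49^2 = 2401 ≡ 197 (mod 551)
275 = 256 + 16 + 2 + 1 in binary powers of 2.
So 7^275 ≡ 197 · 368 · 49 · 7 ≡ 49 (mod 551).
Squaring chain: 49; never reaches −1, so base 7 is a Miller–Rabin witness that 551 is composite.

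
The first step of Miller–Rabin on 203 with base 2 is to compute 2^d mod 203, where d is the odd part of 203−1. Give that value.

137

203 − 1 = 202 = 2^1 · 101, so d = 101.
2^1 ≡ 2 (mod 203)
2^2 ≡ 2^2 = 4 ≡ 4 (mod 203)
2^4 ≡ 4^2 = 16 ≡ 16 (mod 203)
2^8 ≡ 16^2 = 256 ≡ 53 (mod 203)
2^16 ≡ 53^2 = 2809 ≡ 170 (mod 203)
2^32 ≡ 170^2 = 28900 ≡ 74 (mod 203)
2^64 ≡ 74^2 = 5476 ≡ 198 (mod 203)
101 = 64 + 32 + 4 + 1 in binary powers of 2.
So 2^101 ≡ 198 · 74 · 16 · 2 ≡ 137 (mod 203).
Squaring chain: 137; never reaches −1, so base 2 is a Miller–Rabin witness that 203 is composite.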